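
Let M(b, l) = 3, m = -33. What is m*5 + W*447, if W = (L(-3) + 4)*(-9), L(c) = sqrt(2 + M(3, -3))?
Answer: -16257 - 4023*sqrt(5) ≈ -25253.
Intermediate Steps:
L(c) = sqrt(5) (L(c) = sqrt(2 + 3) = sqrt(5))
W = -36 - 9*sqrt(5) (W = (sqrt(5) + 4)*(-9) = (4 + sqrt(5))*(-9) = -36 - 9*sqrt(5) ≈ -56.125)
m*5 + W*447 = -33*5 + (-36 - 9*sqrt(5))*447 = -165 + (-16092 - 4023*sqrt(5)) = -16257 - 4023*sqrt(5)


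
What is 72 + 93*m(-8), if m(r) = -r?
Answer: 816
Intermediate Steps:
72 + 93*m(-8) = 72 + 93*(-1*(-8)) = 72 + 93*8 = 72 + 744 = 816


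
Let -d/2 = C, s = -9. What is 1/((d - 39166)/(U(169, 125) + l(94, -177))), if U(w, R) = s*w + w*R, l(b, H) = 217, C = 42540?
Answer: -19821/124246 ≈ -0.15953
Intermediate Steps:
U(w, R) = -9*w + R*w (U(w, R) = -9*w + w*R = -9*w + R*w)
d = -85080 (d = -2*42540 = -85080)
1/((d - 39166)/(U(169, 125) + l(94, -177))) = 1/((-85080 - 39166)/(169*(-9 + 125) + 217)) = 1/(-124246/(169*116 + 217)) = 1/(-124246/(19604 + 217)) = 1/(-124246/19821) = -19821/124246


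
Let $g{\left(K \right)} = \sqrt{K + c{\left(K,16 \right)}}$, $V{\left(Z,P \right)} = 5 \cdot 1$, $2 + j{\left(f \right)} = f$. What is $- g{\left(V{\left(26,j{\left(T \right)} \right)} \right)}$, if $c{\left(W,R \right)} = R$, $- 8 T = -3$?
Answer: $- \sqrt{21} \approx -4.5826$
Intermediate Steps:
$T = \frac{3}{8}$ ($T = \left(- \frac{1}{8}\right) \left(-3\right) = \frac{3}{8} \approx 0.375$)
$j{\left(f \right)} = -2 + f$
$V{\left(Z,P \right)} = 5$
$g{\left(K \right)} = \sqrt{16 + K}$ ($g{\left(K \right)} = \sqrt{K + 16} = \sqrt{16 + K}$)
$- g{\left(V{\left(26,j{\left(T \right)} \right)} \right)} = - \sqrt{16 + 5} = - \sqrt{21}$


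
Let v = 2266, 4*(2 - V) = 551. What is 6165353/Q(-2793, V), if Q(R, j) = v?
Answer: 6165353/2266 ≈ 2720.8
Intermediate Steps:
V = -543/4 (V = 2 - ¼*551 = 2 - 551/4 = -543/4 ≈ -135.75)
Q(R, j) = 2266
6165353/Q(-2793, V) = 6165353/2266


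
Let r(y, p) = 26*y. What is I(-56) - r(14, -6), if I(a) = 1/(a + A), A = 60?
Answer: -1455/4 ≈ -363.75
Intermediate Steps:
I(a) = 1/(60 + a) (I(a) = 1/(a + 60) = 1/(60 + a))
I(-56) - r(14, -6) = 1/(60 - 56) - 26*14 = 1/4 - 1*364 = ¼ - 364 = -1455/4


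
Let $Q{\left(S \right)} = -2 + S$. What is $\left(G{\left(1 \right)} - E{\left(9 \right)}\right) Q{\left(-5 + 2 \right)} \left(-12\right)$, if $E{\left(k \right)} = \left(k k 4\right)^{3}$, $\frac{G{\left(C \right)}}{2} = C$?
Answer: $-2040733320$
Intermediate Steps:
$G{\left(C \right)} = 2 C$
$E{\left(k \right)} = 64 k^{6}$ ($E{\left(k \right)} = \left(k^{2} \cdot 4\right)^{3} = \left(4 k^{2}\right)^{3} = 64 k^{6}$)
$\left(G{\left(1 \right)} - E{\left(9 \right)}\right) Q{\left(-5 + 2 \right)} \left(-12\right) = \left(2 \cdot 1 - 64 \cdot 9^{6}\right) \left(-2 + \left(-5 + 2\right)\right) \left(-12\right) = \left(2 - 64 \cdot 531441\right) \left(-2 - 3\right) \left(-12\right) = \left(2 - 34012224\right) \left(-5\right) \left(-12\right) = \left(-34012222\right) \left(-5\right) \left(-12\right) = 170061110 \left(-12\right) = -2040733320$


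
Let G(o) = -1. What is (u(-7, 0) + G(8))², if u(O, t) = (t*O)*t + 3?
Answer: 4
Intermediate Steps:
u(O, t) = 3 + O*t² (u(O, t) = (O*t)*t + 3 = O*t² + 3 = 3 + O*t²)
(u(-7, 0) + G(8))² = ((3 - 7*0²) - 1)² = ((3 - 7*0) - 1)² = ((3 + 0) - 1)² = (3 - 1)² = 2² = 4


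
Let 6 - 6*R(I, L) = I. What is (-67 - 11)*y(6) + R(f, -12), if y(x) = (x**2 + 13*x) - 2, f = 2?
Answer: -26206/3 ≈ -8735.3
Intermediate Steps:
R(I, L) = 1 - I/6
y(x) = -2 + x**2 + 13*x
(-67 - 11)*y(6) + R(f, -12) = (-67 - 11)*(-2 + 6**2 + 13*6) + (1 - 1/6*2) = -78*(-2 + 36 + 78) + (1 - 1/3) = -78*112 + 2/3 = -8736 + 2/3 = -26206/3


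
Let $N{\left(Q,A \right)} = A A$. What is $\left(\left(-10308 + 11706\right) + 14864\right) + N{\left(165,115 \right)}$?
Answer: $29487$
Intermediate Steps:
$N{\left(Q,A \right)} = A^{2}$
$\left(\left(-10308 + 11706\right) + 14864\right) + N{\left(165,115 \right)} = \left(\left(-10308 + 11706\right) + 14864\right) + 115^{2} = \left(1398 + 14864\right) + 13225 = 16262 + 13225 = 29487$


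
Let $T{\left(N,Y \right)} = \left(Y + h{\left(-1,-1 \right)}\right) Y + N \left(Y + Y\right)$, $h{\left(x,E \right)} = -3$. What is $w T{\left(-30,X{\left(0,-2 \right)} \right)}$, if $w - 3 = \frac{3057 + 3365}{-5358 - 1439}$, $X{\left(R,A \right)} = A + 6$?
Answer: $- \frac{3296684}{6797} \approx -485.02$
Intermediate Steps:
$X{\left(R,A \right)} = 6 + A$
$T{\left(N,Y \right)} = Y \left(-3 + Y\right) + 2 N Y$ ($T{\left(N,Y \right)} = \left(Y - 3\right) Y + N \left(Y + Y\right) = \left(-3 + Y\right) Y + N 2 Y = Y \left(-3 + Y\right) + 2 N Y$)
$w = \frac{13969}{6797}$ ($w = 3 + \frac{3057 + 3365}{-5358 - 1439} = 3 + \frac{6422}{-6797} = 3 + 6422 \left(- \frac{1}{6797}\right) = 3 - \frac{6422}{6797} = \frac{13969}{6797} \approx 2.0552$)
$w T{\left(-30,X{\left(0,-2 \right)} \right)} = \frac{13969 \left(6 - 2\right) \left(-3 + \left(6 - 2\right) + 2 \left(-30\right)\right)}{6797} = \frac{13969 \cdot 4 \left(-3 + 4 - 60\right)}{6797} = \frac{13969 \cdot 4 \left(-59\right)}{6797} = \frac{13969}{6797} \left(-236\right) = - \frac{3296684}{6797}$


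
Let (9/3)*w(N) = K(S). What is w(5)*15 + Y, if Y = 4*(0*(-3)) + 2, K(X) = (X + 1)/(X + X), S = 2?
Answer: 23/4 ≈ 5.7500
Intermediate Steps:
K(X) = (1 + X)/(2*X) (K(X) = (1 + X)/((2*X)) = (1 + X)*(1/(2*X)) = (1 + X)/(2*X))
w(N) = ¼ (w(N) = ((½)*(1 + 2)/2)/3 = ((½)*(½)*3)/3 = (⅓)*(¾) = ¼)
Y = 2 (Y = 4*0 + 2 = 0 + 2 = 2)
w(5)*15 + Y = (¼)*15 + 2 = 15/4 + 2 = 23/4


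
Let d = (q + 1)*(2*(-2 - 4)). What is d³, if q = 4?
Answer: -216000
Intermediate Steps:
d = -60 (d = (4 + 1)*(2*(-2 - 4)) = 5*(2*(-6)) = 5*(-12) = -60)
d³ = (-60)³ = -216000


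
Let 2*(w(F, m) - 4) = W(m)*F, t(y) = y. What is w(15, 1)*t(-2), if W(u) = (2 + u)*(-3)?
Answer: 127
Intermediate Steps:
W(u) = -6 - 3*u
w(F, m) = 4 + F*(-6 - 3*m)/2 (w(F, m) = 4 + ((-6 - 3*m)*F)/2 = 4 + (F*(-6 - 3*m))/2 = 4 + F*(-6 - 3*m)/2)
w(15, 1)*t(-2) = (4 - 3/2*15*(2 + 1))*(-2) = (4 - 3/2*15*3)*(-2) = (4 - 135/2)*(-2) = -127/2*(-2) = 127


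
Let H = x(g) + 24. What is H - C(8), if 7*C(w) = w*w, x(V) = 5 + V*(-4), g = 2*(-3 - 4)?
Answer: 531/7 ≈ 75.857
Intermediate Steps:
g = -14 (g = 2*(-7) = -14)
x(V) = 5 - 4*V
C(w) = w²/7 (C(w) = (w*w)/7 = w²/7)
H = 85 (H = (5 - 4*(-14)) + 24 = (5 + 56) + 24 = 61 + 24 = 85)
H - C(8) = 85 - 8²/7 = 85 - 64/7 = 531/7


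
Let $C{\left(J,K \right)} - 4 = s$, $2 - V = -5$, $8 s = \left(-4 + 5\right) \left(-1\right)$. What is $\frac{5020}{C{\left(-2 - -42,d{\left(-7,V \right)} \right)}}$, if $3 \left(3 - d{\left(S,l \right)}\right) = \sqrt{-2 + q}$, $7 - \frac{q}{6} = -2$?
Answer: $\frac{40160}{31} \approx 1295.5$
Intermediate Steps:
$q = 54$ ($q = 42 - -12 = 42 + 12 = 54$)
$s = - \frac{1}{8}$ ($s = \frac{\left(-4 + 5\right) \left(-1\right)}{8} = \frac{1 \left(-1\right)}{8} = \frac{1}{8} \left(-1\right) = - \frac{1}{8} \approx -0.125$)
$V = 7$ ($V = 2 - -5 = 2 + 5 = 7$)
$d{\left(S,l \right)} = 3 - \frac{2 \sqrt{13}}{3}$ ($d{\left(S,l \right)} = 3 - \frac{\sqrt{-2 + 54}}{3} = 3 - \frac{\sqrt{52}}{3} = 3 - \frac{2 \sqrt{13}}{3}$)
$C{\left(J,K \right)} = \frac{31}{8}$ ($C{\left(J,K \right)} = 4 - \frac{1}{8} = \frac{31}{8}$)
$\frac{5020}{C{\left(-2 - -42,d{\left(-7,V \right)} \right)}} = \frac{5020}{\frac{31}{8}} = 5020 \cdot \frac{8}{31} = \frac{40160}{31}$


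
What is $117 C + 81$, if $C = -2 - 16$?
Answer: $-2025$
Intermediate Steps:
$C = -18$ ($C = -2 - 16 = -18$)
$117 C + 81 = 117 \left(-18\right) + 81 = -2106 + 81 = -2025$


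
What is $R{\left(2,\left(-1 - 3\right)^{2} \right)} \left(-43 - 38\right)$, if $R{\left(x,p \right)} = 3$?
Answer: $-243$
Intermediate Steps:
$R{\left(2,\left(-1 - 3\right)^{2} \right)} \left(-43 - 38\right) = 3 \left(-43 - 38\right) = 3 \left(-81\right) = -243$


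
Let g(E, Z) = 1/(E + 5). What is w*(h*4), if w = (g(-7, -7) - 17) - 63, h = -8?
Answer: 2576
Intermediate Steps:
g(E, Z) = 1/(5 + E)
w = -161/2 (w = (1/(5 - 7) - 17) - 63 = (1/(-2) - 17) - 63 = (-½ - 17) - 63 = -35/2 - 63 = -161/2 ≈ -80.500)
w*(h*4) = -(-644)*4 = -161/2*(-32) = 2576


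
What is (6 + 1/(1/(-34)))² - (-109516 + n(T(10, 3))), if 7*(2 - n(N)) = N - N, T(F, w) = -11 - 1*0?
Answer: 110298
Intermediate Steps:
T(F, w) = -11 (T(F, w) = -11 + 0 = -11)
n(N) = 2 (n(N) = 2 - (N - N)/7 = 2 - ⅐*0 = 2 + 0 = 2)
(6 + 1/(1/(-34)))² - (-109516 + n(T(10, 3))) = (6 + 1/(1/(-34)))² - (-109516 + 2) = (6 + 1/(-1/34))² - 1*(-109514) = (6 - 34)² + 109514 = (-28)² + 109514 = 784 + 109514 = 110298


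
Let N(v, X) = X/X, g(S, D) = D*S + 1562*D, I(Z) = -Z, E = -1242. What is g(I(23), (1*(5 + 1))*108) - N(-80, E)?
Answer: 997271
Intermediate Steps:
g(S, D) = 1562*D + D*S
N(v, X) = 1
g(I(23), (1*(5 + 1))*108) - N(-80, E) = ((1*(5 + 1))*108)*(1562 - 1*23) - 1*1 = ((1*6)*108)*(1562 - 23) - 1 = (6*108)*1539 - 1 = 648*1539 - 1 = 997272 - 1 = 997271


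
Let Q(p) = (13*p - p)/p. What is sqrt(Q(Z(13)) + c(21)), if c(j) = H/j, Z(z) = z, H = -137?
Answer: sqrt(2415)/21 ≈ 2.3401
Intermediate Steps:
Q(p) = 12 (Q(p) = (12*p)/p = 12)
c(j) = -137/j
sqrt(Q(Z(13)) + c(21)) = sqrt(12 - 137/21) = sqrt(115/21) = sqrt(2415)/21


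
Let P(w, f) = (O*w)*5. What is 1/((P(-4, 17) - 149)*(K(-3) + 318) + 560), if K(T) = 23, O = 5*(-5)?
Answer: 1/120251 ≈ 8.3159e-6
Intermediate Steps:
O = -25
P(w, f) = -125*w (P(w, f) = -25*w*5 = -125*w)
1/((P(-4, 17) - 149)*(K(-3) + 318) + 560) = 1/((-125*(-4) - 149)*(23 + 318) + 560) = 1/((500 - 149)*341 + 560) = 1/(351*341 + 560) = 1/(119691 + 560) = 1/120251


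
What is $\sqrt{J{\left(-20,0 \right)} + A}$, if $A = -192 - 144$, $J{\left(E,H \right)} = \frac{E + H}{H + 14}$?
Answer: $\frac{i \sqrt{16534}}{7} \approx 18.369 i$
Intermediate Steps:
$J{\left(E,H \right)} = \frac{E + H}{14 + H}$
$A = -336$
$\sqrt{J{\left(-20,0 \right)} + A} = \sqrt{\frac{-20 + 0}{14 + 0} - 336} = \sqrt{\frac{1}{14} \left(-20\right) - 336} = \sqrt{- \frac{10}{7} - 336} = \sqrt{- \frac{2362}{7}} = \frac{i \sqrt{16534}}{7}$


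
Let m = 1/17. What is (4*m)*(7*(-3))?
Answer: -84/17 ≈ -4.9412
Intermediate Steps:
m = 1/17 ≈ 0.058824
(4*m)*(7*(-3)) = (4*(1/17))*(7*(-3)) = (4/17)*(-21) = -84/17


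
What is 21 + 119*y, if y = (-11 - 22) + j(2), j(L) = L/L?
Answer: -3787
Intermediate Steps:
j(L) = 1
y = -32 (y = (-11 - 22) + 1 = -33 + 1 = -32)
21 + 119*y = 21 + 119*(-32) = 21 - 3808 = -3787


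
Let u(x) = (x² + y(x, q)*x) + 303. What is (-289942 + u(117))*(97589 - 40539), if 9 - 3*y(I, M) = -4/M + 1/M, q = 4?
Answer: -31442508475/2 ≈ -1.5721e+10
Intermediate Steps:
y(I, M) = 3 + 1/M (y(I, M) = 3 - (-4/M + 1/M)/3 = 3 - (-1)/M = 3 + 1/M)
u(x) = 303 + x² + 13*x/4 (u(x) = (x² + (3 + 1/4)*x) + 303 = (x² + (3 + ¼)*x) + 303 = (x² + 13*x/4) + 303 = 303 + x² + 13*x/4)
(-289942 + u(117))*(97589 - 40539) = (-289942 + (303 + 117² + (13/4)*117))*(97589 - 40539) = (-289942 + (303 + 13689 + 1521/4))*57050 = (-289942 + 57489/4)*57050 = -1102279/4*57050 = -31442508475/2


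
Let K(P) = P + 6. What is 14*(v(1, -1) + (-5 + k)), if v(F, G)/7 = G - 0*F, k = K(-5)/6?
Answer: -497/3 ≈ -165.67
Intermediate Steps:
K(P) = 6 + P
k = 1/6 (k = (6 - 5)/6 = 1*(1/6) = 1/6 ≈ 0.16667)
v(F, G) = 7*G (v(F, G) = 7*(G - 0*F) = 7*(G - 1*0) = 7*(G + 0) = 7*G)
14*(v(1, -1) + (-5 + k)) = 14*(7*(-1) + (-5 + 1/6)) = 14*(-7 - 29/6) = 14*(-71/6) = -497/3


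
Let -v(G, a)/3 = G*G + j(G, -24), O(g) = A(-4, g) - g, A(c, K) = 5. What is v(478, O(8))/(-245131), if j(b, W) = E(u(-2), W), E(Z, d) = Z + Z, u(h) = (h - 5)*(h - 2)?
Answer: 685620/245131 ≈ 2.7970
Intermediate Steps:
u(h) = (-5 + h)*(-2 + h)
O(g) = 5 - g
E(Z, d) = 2*Z
j(b, W) = 56 (j(b, W) = 2*(10 + (-2)² - 7*(-2)) = 2*(10 + 4 + 14) = 2*28 = 56)
v(G, a) = -168 - 3*G² (v(G, a) = -3*(G*G + 56) = -3*(G² + 56) = -3*(56 + G²) = -168 - 3*G²)
v(478, O(8))/(-245131) = (-168 - 3*478²)/(-245131) = (-168 - 3*228484)*(-1/245131) = (-168 - 685452)*(-1/245131) = -685620*(-1/245131) = 685620/245131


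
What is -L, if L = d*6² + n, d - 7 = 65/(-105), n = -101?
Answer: -901/7 ≈ -128.71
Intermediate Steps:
d = 134/21 (d = 7 + 65/(-105) = 7 + 65*(-1/105) = 7 - 13/21 = 134/21 ≈ 6.3810)
L = 901/7 (L = (134/21)*6² - 101 = (134/21)*36 - 101 = 1608/7 - 101 = 901/7 ≈ 128.71)
-L = -1*901/7 = -901/7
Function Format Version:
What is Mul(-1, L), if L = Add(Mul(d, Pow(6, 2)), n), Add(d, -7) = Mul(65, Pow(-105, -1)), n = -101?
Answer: Rational(-901, 7) ≈ -128.71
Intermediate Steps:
d = Rational(134, 21) (d = Add(7, Mul(65, Pow(-105, -1))) = Add(7, Mul(65, Rational(-1, 105))) = Add(7, Rational(-13, 21)) = Rational(134, 21) ≈ 6.3810)
L = Rational(901, 7) (L = Add(Mul(Rational(134, 21), Pow(6, 2)), -101) = Add(Mul(Rational(134, 21), 36), -101) = Add(Rational(1608, 7), -101) = Rational(901, 7) ≈ 128.71)
Mul(-1, L) = Mul(-1, Rational(901, 7)) = Rational(-901, 7)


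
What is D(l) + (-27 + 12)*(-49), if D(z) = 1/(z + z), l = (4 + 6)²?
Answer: 147001/200 ≈ 735.00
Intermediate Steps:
l = 100 (l = 10² = 100)
D(z) = 1/(2*z)
D(l) + (-27 + 12)*(-49) = (½)/100 + (-27 + 12)*(-49) = (½)*(1/100) - 15*(-49) = 1/200 + 735 = 147001/200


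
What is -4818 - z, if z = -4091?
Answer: -727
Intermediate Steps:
-4818 - z = -4818 - 1*(-4091) = -4818 + 4091 = -727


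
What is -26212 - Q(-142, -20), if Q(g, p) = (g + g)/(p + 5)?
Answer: -393464/15 ≈ -26231.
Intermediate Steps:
Q(g, p) = 2*g/(5 + p) (Q(g, p) = (2*g)/(5 + p) = 2*g/(5 + p))
-26212 - Q(-142, -20) = -26212 - 2*(-142)/(5 - 20) = -26212 - 2*(-142)/(-15) = -26212 - 2*(-142)*(-1)/15 = -26212 - 1*284/15 = -26212 - 284/15 = -393464/15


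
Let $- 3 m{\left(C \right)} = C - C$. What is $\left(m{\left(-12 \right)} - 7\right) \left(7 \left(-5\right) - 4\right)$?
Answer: $273$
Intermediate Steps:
$m{\left(C \right)} = 0$ ($m{\left(C \right)} = - \frac{C - C}{3} = \left(- \frac{1}{3}\right) 0 = 0$)
$\left(m{\left(-12 \right)} - 7\right) \left(7 \left(-5\right) - 4\right) = \left(0 - 7\right) \left(7 \left(-5\right) - 4\right) = - 7 \left(-35 - 4\right) = \left(-7\right) \left(-39\right) = 273$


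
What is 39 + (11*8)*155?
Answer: 13679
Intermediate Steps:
39 + (11*8)*155 = 39 + 88*155 = 39 + 13640 = 13679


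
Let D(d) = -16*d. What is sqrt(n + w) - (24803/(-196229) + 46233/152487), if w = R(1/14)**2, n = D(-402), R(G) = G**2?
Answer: -587791144/3324707947 + sqrt(247091713)/196 ≈ 80.023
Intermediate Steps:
n = 6432 (n = -16*(-402) = 6432)
w = 1/38416 (w = ((1/14)**2)**2 = (1/196)**2 = 1/38416 ≈ 2.6031e-5)
sqrt(n + w) - (24803/(-196229) + 46233/152487) = sqrt(6432 + 1/38416) - (24803/(-196229) + 46233/152487) = sqrt(247091713/38416) - (24803*(-1/196229) + 46233*(1/152487)) = sqrt(247091713)/196 - (-24803/196229 + 5137/16943) = sqrt(247091713)/196 - 1*587791144/3324707947 = sqrt(247091713)/196 - 587791144/3324707947 = -587791144/3324707947 + sqrt(247091713)/196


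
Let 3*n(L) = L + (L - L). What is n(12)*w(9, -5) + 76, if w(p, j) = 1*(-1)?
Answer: 72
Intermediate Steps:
n(L) = L/3 (n(L) = (L + (L - L))/3 = (L + 0)/3 = L/3)
w(p, j) = -1
n(12)*w(9, -5) + 76 = ((⅓)*12)*(-1) + 76 = 4*(-1) + 76 = -4 + 76 = 72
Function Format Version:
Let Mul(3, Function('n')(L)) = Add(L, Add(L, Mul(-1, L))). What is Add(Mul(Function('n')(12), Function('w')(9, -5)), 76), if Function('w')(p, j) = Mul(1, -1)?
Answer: 72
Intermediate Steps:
Function('n')(L) = Mul(Rational(1, 3), L) (Function('n')(L) = Mul(Rational(1, 3), Add(L, Add(L, Mul(-1, L)))) = Mul(Rational(1, 3), Add(L, 0)) = Mul(Rational(1, 3), L))
Function('w')(p, j) = -1
Add(Mul(Function('n')(12), Function('w')(9, -5)), 76) = Add(Mul(Mul(Rational(1, 3), 12), -1), 76) = Add(Mul(4, -1), 76) = Add(-4, 76) = 72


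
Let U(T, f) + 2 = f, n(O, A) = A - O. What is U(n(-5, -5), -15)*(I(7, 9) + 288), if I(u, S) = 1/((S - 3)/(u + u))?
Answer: -14807/3 ≈ -4935.7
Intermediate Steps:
U(T, f) = -2 + f
I(u, S) = 2*u/(-3 + S) (I(u, S) = 1/((-3 + S)/((2*u))) = 1/((-3 + S)*(1/(2*u))) = 1/((-3 + S)/(2*u)) = 2*u/(-3 + S))
U(n(-5, -5), -15)*(I(7, 9) + 288) = (-2 - 15)*(2*7/(-3 + 9) + 288) = -17*(2*7/6 + 288) = -17*(2*7*(⅙) + 288) = -17*(7/3 + 288) = -17*871/3 = -14807/3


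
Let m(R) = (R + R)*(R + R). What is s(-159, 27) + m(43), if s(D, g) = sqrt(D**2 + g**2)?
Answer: 7396 + 51*sqrt(10) ≈ 7557.3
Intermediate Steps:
m(R) = 4*R**2 (m(R) = (2*R)*(2*R) = 4*R**2)
s(-159, 27) + m(43) = sqrt((-159)**2 + 27**2) + 4*43**2 = sqrt(25281 + 729) + 4*1849 = sqrt(26010) + 7396 = 51*sqrt(10) + 7396 = 7396 + 51*sqrt(10)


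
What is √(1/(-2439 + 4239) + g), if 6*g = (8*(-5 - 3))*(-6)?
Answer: √230402/60 ≈ 8.0000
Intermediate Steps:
g = 64 (g = ((8*(-5 - 3))*(-6))/6 = ((8*(-8))*(-6))/6 = (-64*(-6))/6 = (⅙)*384 = 64)
√(1/(-2439 + 4239) + g) = √(1/(-2439 + 4239) + 64) = √(1/1800 + 64) = √(115201/1800) = √230402/60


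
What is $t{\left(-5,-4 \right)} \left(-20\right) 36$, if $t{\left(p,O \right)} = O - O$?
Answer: $0$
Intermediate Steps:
$t{\left(p,O \right)} = 0$
$t{\left(-5,-4 \right)} \left(-20\right) 36 = 0 \left(-20\right) 36 = 0 \cdot 36 = 0$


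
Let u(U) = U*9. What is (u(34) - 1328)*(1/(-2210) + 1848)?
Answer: -2086964369/1105 ≈ -1.8887e+6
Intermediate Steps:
u(U) = 9*U
(u(34) - 1328)*(1/(-2210) + 1848) = (9*34 - 1328)*(1/(-2210) + 1848) = (306 - 1328)*(-1/2210 + 1848) = -1022*4084079/2210 = -2086964369/1105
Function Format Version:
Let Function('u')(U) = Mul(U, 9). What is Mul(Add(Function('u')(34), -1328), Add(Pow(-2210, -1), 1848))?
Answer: Rational(-2086964369, 1105) ≈ -1.8887e+6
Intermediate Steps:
Function('u')(U) = Mul(9, U)
Mul(Add(Function('u')(34), -1328), Add(Pow(-2210, -1), 1848)) = Mul(Add(Mul(9, 34), -1328), Add(Pow(-2210, -1), 1848)) = Mul(Add(306, -1328), Add(Rational(-1, 2210), 1848)) = Mul(-1022, Rational(4084079, 2210)) = Rational(-2086964369, 1105)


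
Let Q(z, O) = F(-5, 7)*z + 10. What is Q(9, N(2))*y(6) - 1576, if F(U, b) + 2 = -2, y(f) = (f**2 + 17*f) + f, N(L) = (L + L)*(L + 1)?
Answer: -5320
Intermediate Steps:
N(L) = 2*L*(1 + L) (N(L) = (2*L)*(1 + L) = 2*L*(1 + L))
y(f) = f**2 + 18*f
F(U, b) = -4 (F(U, b) = -2 - 2 = -4)
Q(z, O) = 10 - 4*z (Q(z, O) = -4*z + 10 = 10 - 4*z)
Q(9, N(2))*y(6) - 1576 = (10 - 4*9)*(6*(18 + 6)) - 1576 = (10 - 36)*(6*24) - 1576 = -26*144 - 1576 = -3744 - 1576 = -5320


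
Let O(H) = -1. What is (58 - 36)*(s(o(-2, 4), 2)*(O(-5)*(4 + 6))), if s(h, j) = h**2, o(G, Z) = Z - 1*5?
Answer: -220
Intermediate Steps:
o(G, Z) = -5 + Z (o(G, Z) = Z - 5 = -5 + Z)
(58 - 36)*(s(o(-2, 4), 2)*(O(-5)*(4 + 6))) = (58 - 36)*((-5 + 4)**2*(-(4 + 6))) = 22*((-1)**2*(-1*10)) = 22*(1*(-10)) = 22*(-10) = -220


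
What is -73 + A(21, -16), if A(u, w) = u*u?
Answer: 368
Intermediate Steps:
A(u, w) = u²
-73 + A(21, -16) = -73 + 21² = -73 + 441 = 368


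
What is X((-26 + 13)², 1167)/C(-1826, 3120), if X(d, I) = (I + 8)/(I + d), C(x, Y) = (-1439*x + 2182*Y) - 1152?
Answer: 1175/12604227472 ≈ 9.3223e-8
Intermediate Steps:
C(x, Y) = -1152 - 1439*x + 2182*Y
X(d, I) = (8 + I)/(I + d)
X((-26 + 13)², 1167)/C(-1826, 3120) = ((8 + 1167)/(1167 + (-26 + 13)²))/(-1152 - 1439*(-1826) + 2182*3120) = (1175/(1167 + (-13)²))/(-1152 + 2627614 + 6807840) = (1175/(1167 + 169))/9434302 = (1175/1336)*(1/9434302) = 1175/12604227472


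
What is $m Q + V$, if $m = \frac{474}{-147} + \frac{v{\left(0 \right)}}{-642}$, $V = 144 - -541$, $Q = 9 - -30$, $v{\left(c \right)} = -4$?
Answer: $\frac{2933395}{5243} \approx 559.49$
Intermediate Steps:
$Q = 39$ ($Q = 9 + 30 = 39$)
$V = 685$ ($V = 144 + 541 = 685$)
$m = - \frac{50620}{15729}$ ($m = \frac{474}{-147} - \frac{4}{-642} = 474 \left(- \frac{1}{147}\right) - - \frac{2}{321} = - \frac{158}{49} + \frac{2}{321} = - \frac{50620}{15729} \approx -3.2183$)
$m Q + V = \left(- \frac{50620}{15729}\right) 39 + 685 = - \frac{658060}{5243} + 685 = \frac{2933395}{5243}$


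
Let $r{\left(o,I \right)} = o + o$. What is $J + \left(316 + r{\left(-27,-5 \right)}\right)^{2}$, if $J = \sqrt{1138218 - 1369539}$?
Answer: $68644 + i \sqrt{231321} \approx 68644.0 + 480.96 i$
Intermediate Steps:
$r{\left(o,I \right)} = 2 o$
$J = i \sqrt{231321}$ ($J = \sqrt{-231321} = i \sqrt{231321} \approx 480.96 i$)
$J + \left(316 + r{\left(-27,-5 \right)}\right)^{2} = i \sqrt{231321} + \left(316 + 2 \left(-27\right)\right)^{2} = i \sqrt{231321} + \left(316 - 54\right)^{2} = i \sqrt{231321} + 262^{2} = i \sqrt{231321} + 68644 = 68644 + i \sqrt{231321}$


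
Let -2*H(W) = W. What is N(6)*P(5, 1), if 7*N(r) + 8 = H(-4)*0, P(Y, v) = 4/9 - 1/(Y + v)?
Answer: -20/63 ≈ -0.31746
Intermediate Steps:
H(W) = -W/2
P(Y, v) = 4/9 - 1/(Y + v) (P(Y, v) = 4*(⅑) - 1/(Y + v) = 4/9 - 1/(Y + v))
N(r) = -8/7 (N(r) = -8/7 + (-½*(-4)*0)/7 = -8/7 + (2*0)/7 = -8/7 + (⅐)*0 = -8/7 + 0 = -8/7)
N(6)*P(5, 1) = -8*(-9 + 4*5 + 4*1)/(63*(5 + 1)) = -8*(-9 + 20 + 4)/(63*6) = -8*15/(63*6) = -8/7*5/18 = -20/63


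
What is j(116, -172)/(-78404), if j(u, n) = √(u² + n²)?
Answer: -√2690/19601 ≈ -0.0026460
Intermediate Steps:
j(u, n) = √(n² + u²)
j(116, -172)/(-78404) = √((-172)² + 116²)/(-78404) = √(29584 + 13456)*(-1/78404) = √43040*(-1/78404) = (4*√2690)*(-1/78404) = -√2690/19601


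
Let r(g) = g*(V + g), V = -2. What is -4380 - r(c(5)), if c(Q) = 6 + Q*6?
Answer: -5604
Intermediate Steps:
c(Q) = 6 + 6*Q
r(g) = g*(-2 + g)
-4380 - r(c(5)) = -4380 - (6 + 6*5)*(-2 + (6 + 6*5)) = -4380 - (6 + 30)*(-2 + (6 + 30)) = -4380 - 36*(-2 + 36) = -4380 - 36*34 = -4380 - 1*1224 = -4380 - 1224 = -5604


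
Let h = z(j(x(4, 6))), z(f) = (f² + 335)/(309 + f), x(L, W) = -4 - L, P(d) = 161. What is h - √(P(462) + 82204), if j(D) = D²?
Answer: 4431/373 - 17*√285 ≈ -275.11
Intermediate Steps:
z(f) = (335 + f²)/(309 + f)
h = 4431/373 (h = (335 + ((-4 - 1*4)²)²)/(309 + (-4 - 1*4)²) = (335 + ((-4 - 4)²)²)/(309 + (-4 - 4)²) = (335 + ((-8)²)²)/(309 + (-8)²) = (335 + 64²)/(309 + 64) = (335 + 4096)/373 = (1/373)*4431 = 4431/373 ≈ 11.879)
h - √(P(462) + 82204) = 4431/373 - √(161 + 82204) = 4431/373 - √82365 = 4431/373 - 17*√285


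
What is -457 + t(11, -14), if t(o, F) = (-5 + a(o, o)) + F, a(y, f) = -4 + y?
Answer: -469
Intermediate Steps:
t(o, F) = -9 + F + o (t(o, F) = (-5 + (-4 + o)) + F = (-9 + o) + F = -9 + F + o)
-457 + t(11, -14) = -457 + (-9 - 14 + 11) = -457 - 12 = -469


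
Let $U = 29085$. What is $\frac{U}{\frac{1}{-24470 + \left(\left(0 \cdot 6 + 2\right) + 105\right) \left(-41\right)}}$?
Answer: $-839305845$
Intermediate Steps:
$\frac{U}{\frac{1}{-24470 + \left(\left(0 \cdot 6 + 2\right) + 105\right) \left(-41\right)}} = \frac{29085}{\frac{1}{-24470 + \left(\left(0 \cdot 6 + 2\right) + 105\right) \left(-41\right)}} = \frac{29085}{\frac{1}{-24470 + \left(\left(0 + 2\right) + 105\right) \left(-41\right)}} = \frac{29085}{\frac{1}{-24470 + \left(2 + 105\right) \left(-41\right)}} = \frac{29085}{\frac{1}{-24470 + 107 \left(-41\right)}} = \frac{29085}{\frac{1}{-24470 - 4387}} = \frac{29085}{\frac{1}{-28857}} = \frac{29085}{- \frac{1}{28857}} = 29085 \left(-28857\right) = -839305845$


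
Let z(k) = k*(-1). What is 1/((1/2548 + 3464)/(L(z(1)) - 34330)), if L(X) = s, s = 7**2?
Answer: -9705332/980697 ≈ -9.8964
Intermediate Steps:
z(k) = -k
s = 49
L(X) = 49
1/((1/2548 + 3464)/(L(z(1)) - 34330)) = 1/((1/2548 + 3464)/(49 - 34330)) = 1/((1/2548 + 3464)/(-34281)) = 1/((8826273/2548)*(-1/34281)) = 1/(-980697/9705332) = -9705332/980697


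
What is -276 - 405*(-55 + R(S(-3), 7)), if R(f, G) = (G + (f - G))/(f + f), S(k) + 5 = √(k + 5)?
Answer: 43593/2 ≈ 21797.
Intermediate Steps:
S(k) = -5 + √(5 + k) (S(k) = -5 + √(k + 5) = -5 + √(5 + k))
R(f, G) = ½ (R(f, G) = f/((2*f)) = f*(1/(2*f)) = ½)
-276 - 405*(-55 + R(S(-3), 7)) = -276 - 405*(-55 + ½) = -276 - 405*(-109/2) = -276 + 44145/2 = 43593/2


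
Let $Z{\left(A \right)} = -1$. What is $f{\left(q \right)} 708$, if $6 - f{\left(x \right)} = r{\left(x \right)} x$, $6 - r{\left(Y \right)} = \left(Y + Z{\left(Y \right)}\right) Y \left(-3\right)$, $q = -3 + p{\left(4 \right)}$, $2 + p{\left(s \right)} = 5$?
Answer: $4248$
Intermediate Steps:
$p{\left(s \right)} = 3$ ($p{\left(s \right)} = -2 + 5 = 3$)
$q = 0$ ($q = -3 + 3 = 0$)
$r{\left(Y \right)} = 6 + 3 Y \left(-1 + Y\right)$ ($r{\left(Y \right)} = 6 - \left(Y - 1\right) Y \left(-3\right) = 6 - \left(-1 + Y\right) \left(- 3 Y\right) = 6 - - 3 Y \left(-1 + Y\right) = 6 + 3 Y \left(-1 + Y\right)$)
$f{\left(x \right)} = 6 - x \left(6 - 3 x + 3 x^{2}\right)$ ($f{\left(x \right)} = 6 - \left(6 - 3 x + 3 x^{2}\right) x = 6 - x \left(6 - 3 x + 3 x^{2}\right)$)
$f{\left(q \right)} 708 = \left(6 - 0 \left(2 + 0^{2} - 0\right)\right) 708 = \left(6 - 0 \left(2 + 0 + 0\right)\right) 708 = \left(6 - 0 \cdot 2\right) 708 = \left(6 + 0\right) 708 = 6 \cdot 708 = 4248$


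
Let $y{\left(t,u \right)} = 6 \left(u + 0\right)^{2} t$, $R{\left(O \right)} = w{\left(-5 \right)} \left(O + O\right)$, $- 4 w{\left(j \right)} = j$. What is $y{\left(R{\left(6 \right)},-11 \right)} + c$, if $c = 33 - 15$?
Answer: $10908$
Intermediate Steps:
$w{\left(j \right)} = - \frac{j}{4}$
$R{\left(O \right)} = \frac{5 O}{2}$ ($R{\left(O \right)} = \left(- \frac{1}{4}\right) \left(-5\right) \left(O + O\right) = \frac{5 \cdot 2 O}{4} = \frac{5 O}{2}$)
$y{\left(t,u \right)} = 6 t u^{2}$ ($y{\left(t,u \right)} = 6 u^{2} t = 6 t u^{2}$)
$c = 18$
$y{\left(R{\left(6 \right)},-11 \right)} + c = 6 \cdot \frac{5}{2} \cdot 6 \left(-11\right)^{2} + 18 = 6 \cdot 15 \cdot 121 + 18 = 10890 + 18 = 10908$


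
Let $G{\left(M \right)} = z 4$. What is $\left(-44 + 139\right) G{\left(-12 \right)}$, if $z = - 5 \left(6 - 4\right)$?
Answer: $-3800$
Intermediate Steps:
$z = -10$ ($z = \left(-5\right) 2 = -10$)
$G{\left(M \right)} = -40$ ($G{\left(M \right)} = \left(-10\right) 4 = -40$)
$\left(-44 + 139\right) G{\left(-12 \right)} = \left(-44 + 139\right) \left(-40\right) = 95 \left(-40\right) = -3800$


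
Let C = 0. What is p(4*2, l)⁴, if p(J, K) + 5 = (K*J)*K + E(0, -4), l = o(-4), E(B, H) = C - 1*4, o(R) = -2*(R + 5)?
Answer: 279841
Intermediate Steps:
o(R) = -10 - 2*R (o(R) = -2*(5 + R) = -10 - 2*R)
E(B, H) = -4 (E(B, H) = 0 - 1*4 = 0 - 4 = -4)
l = -2 (l = -10 - 2*(-4) = -10 + 8 = -2)
p(J, K) = -9 + J*K² (p(J, K) = -5 + ((K*J)*K - 4) = -5 + ((J*K)*K - 4) = -5 + (J*K² - 4) = -5 + (-4 + J*K²) = -9 + J*K²)
p(4*2, l)⁴ = (-9 + (4*2)*(-2)²)⁴ = (-9 + 8*4)⁴ = (-9 + 32)⁴ = 23⁴ = 279841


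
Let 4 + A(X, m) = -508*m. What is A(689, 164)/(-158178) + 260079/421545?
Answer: 4236678849/3704396945 ≈ 1.1437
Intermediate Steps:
A(X, m) = -4 - 508*m
A(689, 164)/(-158178) + 260079/421545 = (-4 - 508*164)/(-158178) + 260079/421545 = (-4 - 83312)*(-1/158178) + 260079*(1/421545) = -83316*(-1/158178) + 86693/140515 = 13886/26363 + 86693/140515 = 4236678849/3704396945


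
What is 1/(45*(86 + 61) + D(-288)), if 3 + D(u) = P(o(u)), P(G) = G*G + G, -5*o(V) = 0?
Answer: 1/6612 ≈ 0.00015124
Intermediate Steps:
o(V) = 0 (o(V) = -1/5*0 = 0)
P(G) = G + G**2 (P(G) = G**2 + G = G + G**2)
D(u) = -3 (D(u) = -3 + 0*(1 + 0) = -3 + 0*1 = -3 + 0 = -3)
1/(45*(86 + 61) + D(-288)) = 1/(45*(86 + 61) - 3) = 1/(45*147 - 3) = 1/(6615 - 3) = 1/6612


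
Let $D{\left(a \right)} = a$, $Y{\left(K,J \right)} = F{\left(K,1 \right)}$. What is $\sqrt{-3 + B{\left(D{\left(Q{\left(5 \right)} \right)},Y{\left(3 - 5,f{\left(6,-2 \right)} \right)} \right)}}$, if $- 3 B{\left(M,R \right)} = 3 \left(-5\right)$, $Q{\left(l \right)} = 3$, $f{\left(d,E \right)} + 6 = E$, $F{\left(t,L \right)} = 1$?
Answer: $\sqrt{2} \approx 1.4142$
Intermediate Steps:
$f{\left(d,E \right)} = -6 + E$
$Y{\left(K,J \right)} = 1$
$B{\left(M,R \right)} = 5$ ($B{\left(M,R \right)} = - \frac{3 \left(-5\right)}{3} = \left(- \frac{1}{3}\right) \left(-15\right) = 5$)
$\sqrt{-3 + B{\left(D{\left(Q{\left(5 \right)} \right)},Y{\left(3 - 5,f{\left(6,-2 \right)} \right)} \right)}} = \sqrt{-3 + 5} = \sqrt{2}$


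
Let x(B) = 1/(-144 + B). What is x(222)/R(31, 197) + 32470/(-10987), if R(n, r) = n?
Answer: -78501473/26566566 ≈ -2.9549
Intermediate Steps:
x(222)/R(31, 197) + 32470/(-10987) = 1/((-144 + 222)*31) + 32470/(-10987) = (1/31)/78 + 32470*(-1/10987) = (1/78)*(1/31) - 32470/10987 = 1/2418 - 32470/10987 = -78501473/26566566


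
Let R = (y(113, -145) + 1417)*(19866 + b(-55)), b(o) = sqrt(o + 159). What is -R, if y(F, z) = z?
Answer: -25269552 - 2544*sqrt(26) ≈ -2.5283e+7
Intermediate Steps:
b(o) = sqrt(159 + o)
R = 25269552 + 2544*sqrt(26) (R = (-145 + 1417)*(19866 + sqrt(159 - 55)) = 1272*(19866 + sqrt(104)) = 1272*(19866 + 2*sqrt(26)) = 25269552 + 2544*sqrt(26) ≈ 2.5283e+7)
-R = -(25269552 + 2544*sqrt(26)) = -25269552 - 2544*sqrt(26)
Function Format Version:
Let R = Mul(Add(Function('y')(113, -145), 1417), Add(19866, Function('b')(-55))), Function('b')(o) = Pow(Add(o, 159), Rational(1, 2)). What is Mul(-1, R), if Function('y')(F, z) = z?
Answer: Add(-25269552, Mul(-2544, Pow(26, Rational(1, 2)))) ≈ -2.5283e+7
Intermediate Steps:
Function('b')(o) = Pow(Add(159, o), Rational(1, 2))
R = Add(25269552, Mul(2544, Pow(26, Rational(1, 2)))) (R = Mul(Add(-145, 1417), Add(19866, Pow(Add(159, -55), Rational(1, 2)))) = Mul(1272, Add(19866, Pow(104, Rational(1, 2)))) = Mul(1272, Add(19866, Mul(2, Pow(26, Rational(1, 2))))) = Add(25269552, Mul(2544, Pow(26, Rational(1, 2)))) ≈ 2.5283e+7)
Mul(-1, R) = Mul(-1, Add(25269552, Mul(2544, Pow(26, Rational(1, 2))))) = Add(-25269552, Mul(-2544, Pow(26, Rational(1, 2))))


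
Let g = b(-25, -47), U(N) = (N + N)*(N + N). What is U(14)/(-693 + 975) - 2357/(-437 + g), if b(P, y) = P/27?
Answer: 13608107/1667184 ≈ 8.1623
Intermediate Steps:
U(N) = 4*N² (U(N) = (2*N)*(2*N) = 4*N²)
b(P, y) = P/27 (b(P, y) = P*(1/27) = P/27)
g = -25/27 (g = (1/27)*(-25) = -25/27 ≈ -0.92593)
U(14)/(-693 + 975) - 2357/(-437 + g) = (4*14²)/(-693 + 975) - 2357/(-437 - 25/27) = (4*196)/282 - 2357/(-11824/27) = 784*(1/282) - 2357*(-27/11824) = 392/141 + 63639/11824 = 13608107/1667184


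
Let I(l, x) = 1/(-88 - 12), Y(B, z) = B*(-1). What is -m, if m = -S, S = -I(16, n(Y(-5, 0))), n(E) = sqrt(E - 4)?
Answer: 1/100 ≈ 0.010000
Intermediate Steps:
Y(B, z) = -B
n(E) = sqrt(-4 + E)
I(l, x) = -1/100 (I(l, x) = 1/(-100) = -1/100)
S = 1/100 (S = -1*(-1/100) = 1/100 ≈ 0.010000)
m = -1/100 (m = -1*1/100 = -1/100 ≈ -0.010000)
-m = -1*(-1/100) = 1/100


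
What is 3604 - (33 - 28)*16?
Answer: 3524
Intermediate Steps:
3604 - (33 - 28)*16 = 3604 - 5*16 = 3604 - 1*80 = 3604 - 80 = 3524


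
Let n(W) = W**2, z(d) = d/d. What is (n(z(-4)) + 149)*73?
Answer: 10950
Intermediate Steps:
z(d) = 1
(n(z(-4)) + 149)*73 = (1**2 + 149)*73 = (1 + 149)*73 = 150*73 = 10950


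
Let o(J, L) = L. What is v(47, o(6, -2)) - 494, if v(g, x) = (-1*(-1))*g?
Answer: -447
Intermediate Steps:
v(g, x) = g (v(g, x) = 1*g = g)
v(47, o(6, -2)) - 494 = 47 - 494 = -447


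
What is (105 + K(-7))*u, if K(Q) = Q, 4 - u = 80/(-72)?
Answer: 4508/9 ≈ 500.89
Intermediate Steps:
u = 46/9 (u = 4 - 80/(-72) = 4 - 80*(-1)/72 = 4 - 1*(-10/9) = 4 + 10/9 = 46/9 ≈ 5.1111)
(105 + K(-7))*u = (105 - 7)*(46/9) = 98*(46/9) = 4508/9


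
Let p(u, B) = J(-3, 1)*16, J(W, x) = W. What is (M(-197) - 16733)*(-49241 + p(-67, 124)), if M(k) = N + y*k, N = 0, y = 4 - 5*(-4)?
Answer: 1057791229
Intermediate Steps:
y = 24 (y = 4 + 20 = 24)
M(k) = 24*k (M(k) = 0 + 24*k = 24*k)
p(u, B) = -48 (p(u, B) = -3*16 = -48)
(M(-197) - 16733)*(-49241 + p(-67, 124)) = (24*(-197) - 16733)*(-49241 - 48) = (-4728 - 16733)*(-49289) = -21461*(-49289) = 1057791229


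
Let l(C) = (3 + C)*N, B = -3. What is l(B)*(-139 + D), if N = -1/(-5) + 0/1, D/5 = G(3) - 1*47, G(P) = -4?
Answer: 0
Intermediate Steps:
D = -255 (D = 5*(-4 - 1*47) = 5*(-4 - 47) = 5*(-51) = -255)
N = ⅕ (N = -1*(-⅕) + 0*1 = ⅕ + 0 = ⅕ ≈ 0.20000)
l(C) = ⅗ + C/5 (l(C) = (3 + C)*(⅕) = ⅗ + C/5)
l(B)*(-139 + D) = (⅗ + (⅕)*(-3))*(-139 - 255) = (⅗ - ⅗)*(-394) = 0*(-394) = 0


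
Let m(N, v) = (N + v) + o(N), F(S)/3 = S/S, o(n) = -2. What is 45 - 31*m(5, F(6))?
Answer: -141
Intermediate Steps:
F(S) = 3 (F(S) = 3*(S/S) = 3*1 = 3)
m(N, v) = -2 + N + v (m(N, v) = (N + v) - 2 = -2 + N + v)
45 - 31*m(5, F(6)) = 45 - 31*(-2 + 5 + 3) = 45 - 31*6 = 45 - 186 = -141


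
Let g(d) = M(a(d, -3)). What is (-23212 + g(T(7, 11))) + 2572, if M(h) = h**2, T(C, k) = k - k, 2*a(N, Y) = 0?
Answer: -20640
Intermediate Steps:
a(N, Y) = 0 (a(N, Y) = (1/2)*0 = 0)
T(C, k) = 0
g(d) = 0 (g(d) = 0**2 = 0)
(-23212 + g(T(7, 11))) + 2572 = (-23212 + 0) + 2572 = -23212 + 2572 = -20640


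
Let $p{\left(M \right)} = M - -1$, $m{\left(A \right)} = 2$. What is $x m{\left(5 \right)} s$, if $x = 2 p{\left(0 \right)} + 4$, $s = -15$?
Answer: $-180$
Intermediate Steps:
$p{\left(M \right)} = 1 + M$ ($p{\left(M \right)} = M + 1 = 1 + M$)
$x = 6$ ($x = 2 \left(1 + 0\right) + 4 = 2 \cdot 1 + 4 = 2 + 4 = 6$)
$x m{\left(5 \right)} s = 6 \cdot 2 \left(-15\right) = 12 \left(-15\right) = -180$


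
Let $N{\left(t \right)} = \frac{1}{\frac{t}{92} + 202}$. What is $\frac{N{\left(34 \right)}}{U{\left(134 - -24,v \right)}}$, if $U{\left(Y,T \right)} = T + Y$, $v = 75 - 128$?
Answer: $\frac{46}{977445} \approx 4.7061 \cdot 10^{-5}$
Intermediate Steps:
$N{\left(t \right)} = \frac{1}{202 + \frac{t}{92}}$ ($N{\left(t \right)} = \frac{1}{t \frac{1}{92} + 202} = \frac{1}{\frac{t}{92} + 202} = \frac{1}{202 + \frac{t}{92}}$)
$v = -53$ ($v = 75 - 128 = -53$)
$\frac{N{\left(34 \right)}}{U{\left(134 - -24,v \right)}} = \frac{92 \frac{1}{18584 + 34}}{-53 + \left(134 - -24\right)} = \frac{92 \cdot \frac{1}{18618}}{-53 + \left(134 + 24\right)} = \frac{92 \cdot \frac{1}{18618}}{-53 + 158} = \frac{46}{9309 \cdot 105} = \frac{46}{9309} \cdot \frac{1}{105} = \frac{46}{977445}$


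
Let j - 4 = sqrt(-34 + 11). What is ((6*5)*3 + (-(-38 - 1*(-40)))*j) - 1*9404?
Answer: -9322 - 2*I*sqrt(23) ≈ -9322.0 - 9.5917*I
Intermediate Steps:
j = 4 + I*sqrt(23) (j = 4 + sqrt(-34 + 11) = 4 + sqrt(-23) = 4 + I*sqrt(23) ≈ 4.0 + 4.7958*I)
((6*5)*3 + (-(-38 - 1*(-40)))*j) - 1*9404 = ((6*5)*3 + (-(-38 - 1*(-40)))*(4 + I*sqrt(23))) - 1*9404 = (30*3 + (-(-38 + 40))*(4 + I*sqrt(23))) - 9404 = (90 + (-1*2)*(4 + I*sqrt(23))) - 9404 = (90 - 2*(4 + I*sqrt(23))) - 9404 = (90 + (-8 - 2*I*sqrt(23))) - 9404 = (82 - 2*I*sqrt(23)) - 9404 = -9322 - 2*I*sqrt(23)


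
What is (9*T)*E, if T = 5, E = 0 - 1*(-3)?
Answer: 135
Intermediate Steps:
E = 3 (E = 0 + 3 = 3)
(9*T)*E = (9*5)*3 = 45*3 = 135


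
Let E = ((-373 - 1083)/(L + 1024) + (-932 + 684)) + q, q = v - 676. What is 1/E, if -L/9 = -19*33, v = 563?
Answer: -6667/2408243 ≈ -0.0027684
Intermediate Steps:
L = 5643 (L = -(-171)*33 = -9*(-627) = 5643)
q = -113 (q = 563 - 676 = -113)
E = -2408243/6667 (E = ((-373 - 1083)/(5643 + 1024) + (-932 + 684)) - 113 = (-1456/6667 - 248) - 113 = -1654872/6667 - 113 = -2408243/6667 ≈ -361.22)
1/E = 1/(-2408243/6667) = -6667/2408243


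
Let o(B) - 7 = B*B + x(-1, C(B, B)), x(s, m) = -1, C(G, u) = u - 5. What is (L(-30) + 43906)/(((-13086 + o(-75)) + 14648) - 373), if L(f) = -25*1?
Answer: 43881/6820 ≈ 6.4342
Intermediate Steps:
L(f) = -25
C(G, u) = -5 + u
o(B) = 6 + B² (o(B) = 7 + (B*B - 1) = 7 + (B² - 1) = 7 + (-1 + B²) = 6 + B²)
(L(-30) + 43906)/(((-13086 + o(-75)) + 14648) - 373) = (-25 + 43906)/(((-13086 + (6 + (-75)²)) + 14648) - 373) = 43881/(((-13086 + (6 + 5625)) + 14648) - 373) = 43881/(((-13086 + 5631) + 14648) - 373) = 43881/((-7455 + 14648) - 373) = 43881/(7193 - 373) = 43881/6820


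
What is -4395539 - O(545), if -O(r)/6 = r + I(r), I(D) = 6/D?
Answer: -2393786569/545 ≈ -4.3923e+6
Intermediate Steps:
O(r) = -36/r - 6*r (O(r) = -6*(r + 6/r) = -36/r - 6*r)
-4395539 - O(545) = -4395539 - (-36/545 - 6*545) = -4395539 - (-36*1/545 - 3270) = -4395539 - (-36/545 - 3270) = -4395539 - 1*(-1782186/545) = -4395539 + 1782186/545 = -2393786569/545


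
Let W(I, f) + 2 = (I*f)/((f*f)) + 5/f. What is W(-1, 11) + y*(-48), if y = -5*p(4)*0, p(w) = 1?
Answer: -18/11 ≈ -1.6364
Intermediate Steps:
W(I, f) = -2 + 5/f + I/f (W(I, f) = -2 + ((I*f)/((f*f)) + 5/f) = -2 + ((I*f)/(f**2) + 5/f) = -2 + ((I*f)/f**2 + 5/f) = -2 + (I/f + 5/f) = -2 + (5/f + I/f) = -2 + 5/f + I/f)
y = 0 (y = -5*1*0 = -5*0 = 0)
W(-1, 11) + y*(-48) = (5 - 1 - 2*11)/11 + 0*(-48) = (5 - 1 - 22)/11 + 0 = (1/11)*(-18) + 0 = -18/11 + 0 = -18/11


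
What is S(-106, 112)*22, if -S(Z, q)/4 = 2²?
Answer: -352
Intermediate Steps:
S(Z, q) = -16 (S(Z, q) = -4*2² = -4*4 = -16)
S(-106, 112)*22 = -16*22 = -352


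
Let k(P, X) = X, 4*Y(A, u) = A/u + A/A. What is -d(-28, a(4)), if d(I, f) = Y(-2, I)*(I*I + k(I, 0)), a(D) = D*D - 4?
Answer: -210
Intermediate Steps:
a(D) = -4 + D² (a(D) = D² - 4 = -4 + D²)
Y(A, u) = ¼ + A/(4*u) (Y(A, u) = (A/u + A/A)/4 = (A/u + 1)/4 = (1 + A/u)/4 = ¼ + A/(4*u))
d(I, f) = I*(-2 + I)/4 (d(I, f) = ((-2 + I)/(4*I))*(I*I + 0) = ((-2 + I)/(4*I))*(I² + 0) = ((-2 + I)/(4*I))*I² = I*(-2 + I)/4)
-d(-28, a(4)) = -(-28)*(-2 - 28)/4 = -(-28)*(-30)/4 = -1*210 = -210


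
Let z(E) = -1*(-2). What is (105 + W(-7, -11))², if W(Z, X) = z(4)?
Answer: 11449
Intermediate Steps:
z(E) = 2
W(Z, X) = 2
(105 + W(-7, -11))² = (105 + 2)² = 107² = 11449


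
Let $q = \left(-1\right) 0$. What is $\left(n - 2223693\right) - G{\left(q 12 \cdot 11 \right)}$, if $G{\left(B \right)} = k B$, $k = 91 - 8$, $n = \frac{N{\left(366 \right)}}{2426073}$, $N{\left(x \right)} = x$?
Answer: $- \frac{1798280515741}{808691} \approx -2.2237 \cdot 10^{6}$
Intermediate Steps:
$n = \frac{122}{808691}$ ($n = \frac{366}{2426073} = 366 \cdot \frac{1}{2426073} = \frac{122}{808691} \approx 0.00015086$)
$q = 0$
$k = 83$
$G{\left(B \right)} = 83 B$
$\left(n - 2223693\right) - G{\left(q 12 \cdot 11 \right)} = \left(\frac{122}{808691} - 2223693\right) - 83 \cdot 0 \cdot 12 \cdot 11 = \left(\frac{122}{808691} - 2223693\right) - 83 \cdot 0 \cdot 11 = - \frac{1798280515741}{808691} - 83 \cdot 0 = - \frac{1798280515741}{808691} - 0 = - \frac{1798280515741}{808691} + 0 = - \frac{1798280515741}{808691}$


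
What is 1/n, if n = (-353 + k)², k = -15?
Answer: 1/135424 ≈ 7.3842e-6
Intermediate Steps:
n = 135424 (n = (-353 - 15)² = (-368)² = 135424)
1/n = 1/135424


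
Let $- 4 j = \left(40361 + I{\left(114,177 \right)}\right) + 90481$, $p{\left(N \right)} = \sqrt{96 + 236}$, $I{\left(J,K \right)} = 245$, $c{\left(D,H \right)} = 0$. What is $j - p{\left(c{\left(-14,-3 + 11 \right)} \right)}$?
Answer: $- \frac{131087}{4} - 2 \sqrt{83} \approx -32790.0$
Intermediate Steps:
$p{\left(N \right)} = 2 \sqrt{83}$ ($p{\left(N \right)} = \sqrt{332} = 2 \sqrt{83}$)
$j = - \frac{131087}{4}$ ($j = - \frac{\left(40361 + 245\right) + 90481}{4} = - \frac{40606 + 90481}{4} = \left(- \frac{1}{4}\right) 131087 = - \frac{131087}{4} \approx -32772.0$)
$j - p{\left(c{\left(-14,-3 + 11 \right)} \right)} = - \frac{131087}{4} - 2 \sqrt{83}$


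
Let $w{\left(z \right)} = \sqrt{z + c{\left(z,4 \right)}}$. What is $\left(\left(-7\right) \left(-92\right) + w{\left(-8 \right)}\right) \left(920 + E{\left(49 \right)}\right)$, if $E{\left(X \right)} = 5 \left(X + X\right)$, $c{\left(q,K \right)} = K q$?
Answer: $908040 + 2820 i \sqrt{10} \approx 9.0804 \cdot 10^{5} + 8917.6 i$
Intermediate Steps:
$E{\left(X \right)} = 10 X$ ($E{\left(X \right)} = 5 \cdot 2 X = 10 X$)
$w{\left(z \right)} = \sqrt{5} \sqrt{z}$ ($w{\left(z \right)} = \sqrt{z + 4 z} = \sqrt{5 z} = \sqrt{5} \sqrt{z}$)
$\left(\left(-7\right) \left(-92\right) + w{\left(-8 \right)}\right) \left(920 + E{\left(49 \right)}\right) = \left(\left(-7\right) \left(-92\right) + \sqrt{5} \sqrt{-8}\right) \left(920 + 10 \cdot 49\right) = \left(644 + \sqrt{5} \cdot 2 i \sqrt{2}\right) \left(920 + 490\right) = \left(644 + 2 i \sqrt{10}\right) 1410 = 908040 + 2820 i \sqrt{10}$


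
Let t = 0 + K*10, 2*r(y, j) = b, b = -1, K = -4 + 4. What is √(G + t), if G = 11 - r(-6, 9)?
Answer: √46/2 ≈ 3.3912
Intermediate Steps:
K = 0
r(y, j) = -½ (r(y, j) = (½)*(-1) = -½)
t = 0 (t = 0 + 0*10 = 0 + 0 = 0)
G = 23/2 (G = 11 - 1*(-½) = 11 + ½ = 23/2 ≈ 11.500)
√(G + t) = √(23/2 + 0) = √(23/2) = √46/2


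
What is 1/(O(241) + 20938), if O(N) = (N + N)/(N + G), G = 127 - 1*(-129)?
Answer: 497/10406668 ≈ 4.7758e-5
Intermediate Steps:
G = 256 (G = 127 + 129 = 256)
O(N) = 2*N/(256 + N) (O(N) = (N + N)/(N + 256) = (2*N)/(256 + N) = 2*N/(256 + N))
1/(O(241) + 20938) = 1/(2*241/(256 + 241) + 20938) = 1/(2*241/497 + 20938) = 1/(2*241*(1/497) + 20938) = 1/(482/497 + 20938) = 1/(10406668/497) = 497/10406668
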